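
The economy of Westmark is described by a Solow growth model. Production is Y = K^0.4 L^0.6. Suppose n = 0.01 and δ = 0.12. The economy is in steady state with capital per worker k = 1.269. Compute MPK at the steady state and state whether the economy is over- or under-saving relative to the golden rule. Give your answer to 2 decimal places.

The effective depreciation rate is n + δ = 0.01 + 0.12 = 0.13.
MPK = 0.4·k^(0.4−1) = 0.4·1.269^(-0.6) ≈ 0.3467.
MPK > 0.13, so the economy is dynamically efficient (under-saving).

under-saving; MPK ≈ 0.35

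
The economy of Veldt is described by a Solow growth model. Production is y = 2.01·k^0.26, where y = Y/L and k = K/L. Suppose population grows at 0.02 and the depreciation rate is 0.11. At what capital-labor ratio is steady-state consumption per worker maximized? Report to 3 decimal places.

n + δ = 0.02 + 0.11 = 0.13.
Maximizing c = f(k) − (n+δ)·k gives f'(k) = n+δ, i.e. 0.26·2.01·k^(0.26−1) = 0.13, so k_gold = (0.26·2.01/0.13)^(1/0.74) ≈ 6.5542.

k_gold ≈ 6.554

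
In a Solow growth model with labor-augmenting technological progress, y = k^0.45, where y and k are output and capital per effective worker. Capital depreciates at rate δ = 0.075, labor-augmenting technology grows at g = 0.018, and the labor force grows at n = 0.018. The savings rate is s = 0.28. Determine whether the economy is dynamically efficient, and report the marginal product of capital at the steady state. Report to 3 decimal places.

dynamically efficient; MPK ≈ 0.178

Break-even investment rate: n + g + δ = 0.018 + 0.018 + 0.075 = 0.111.
Steady-state k*: s·k^0.45 = 0.111·k gives k* = (0.28/0.111)^(1/0.55) ≈ 5.3779.
MPK = 0.45·5.3779^(-0.55) ≈ 0.1784.
MPK > n+g+δ = 0.111, so the economy is dynamically efficient (under-saving).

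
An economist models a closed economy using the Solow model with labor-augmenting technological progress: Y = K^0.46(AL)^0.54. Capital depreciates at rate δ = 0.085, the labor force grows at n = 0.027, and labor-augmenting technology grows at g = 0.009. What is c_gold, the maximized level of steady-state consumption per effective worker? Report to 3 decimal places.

c_gold ≈ 1.684

n + g + δ = 0.027 + 0.009 + 0.085 = 0.121.
Maximizing c = f(k) − (n+g+δ)·k gives f'(k) = n+g+δ, i.e. 0.46·k^(0.46−1) = 0.121, so k_gold = (0.46/0.121)^(1/0.54) ≈ 11.8583.
y_gold = 11.8583^0.46 ≈ 3.1193.
c_gold = y_gold − (n+g+δ)·k_gold = 3.1193 − 0.121·11.8583 ≈ 1.6844.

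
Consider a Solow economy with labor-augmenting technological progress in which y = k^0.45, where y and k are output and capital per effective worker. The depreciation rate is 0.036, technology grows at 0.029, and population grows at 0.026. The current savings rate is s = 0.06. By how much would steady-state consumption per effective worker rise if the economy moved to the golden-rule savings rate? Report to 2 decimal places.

The effective depreciation rate is n + g + δ = 0.026 + 0.029 + 0.036 = 0.091.
Current steady state (s = 0.06): k* = (0.06/0.091)^(1/0.55) ≈ 0.4689, y* = 0.4689^0.45 ≈ 0.7112, c* = (1−0.06)·0.7112 ≈ 0.6685.
Maximizing c = f(k) − (n+g+δ)·k gives f'(k) = n+g+δ, i.e. 0.45·k^(0.45−1) = 0.091, so k_gold = (0.45/0.091)^(1/0.55) ≈ 18.2864.
y_gold = 18.2864^0.45 ≈ 3.6979, c_gold = y_gold − 0.091·k_gold ≈ 2.0339.
Gain: Δc = 2.0339 − 0.6685 ≈ 1.3653.

Δc ≈ 1.37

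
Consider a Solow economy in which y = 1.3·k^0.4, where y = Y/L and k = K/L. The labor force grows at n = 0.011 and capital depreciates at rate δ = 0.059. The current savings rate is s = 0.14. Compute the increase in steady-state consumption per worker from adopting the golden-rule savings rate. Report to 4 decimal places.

Δc ≈ 0.8557

The effective depreciation rate is n + δ = 0.011 + 0.059 = 0.07.
Current steady state (s = 0.14): k* = (0.14·1.3/0.07)^(1/0.6) ≈ 4.9161, y* = 1.3·4.9161^0.4 ≈ 2.4581, c* = (1−0.14)·2.4581 ≈ 2.1139.
Maximizing c = f(k) − (n+δ)·k gives f'(k) = n+δ, i.e. 0.4·1.3·k^(0.4−1) = 0.07, so k_gold = (0.4·1.3/0.07)^(1/0.6) ≈ 28.2819.
y_gold = 1.3·28.2819^0.4 ≈ 4.9493, c_gold = y_gold − 0.07·k_gold ≈ 2.9696.
Gain: Δc = 2.9696 − 2.1139 ≈ 0.8557.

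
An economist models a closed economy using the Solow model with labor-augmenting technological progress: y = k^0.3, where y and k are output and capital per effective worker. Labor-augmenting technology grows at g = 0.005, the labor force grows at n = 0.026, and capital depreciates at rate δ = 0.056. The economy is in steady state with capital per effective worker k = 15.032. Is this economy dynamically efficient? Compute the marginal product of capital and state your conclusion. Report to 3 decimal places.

n + g + δ = 0.026 + 0.005 + 0.056 = 0.087.
MPK = 0.3·k^(0.3−1) = 0.3·15.032^(-0.7) ≈ 0.0450.
MPK < 0.087, so the economy is dynamically inefficient (over-saving).

dynamically inefficient; MPK ≈ 0.045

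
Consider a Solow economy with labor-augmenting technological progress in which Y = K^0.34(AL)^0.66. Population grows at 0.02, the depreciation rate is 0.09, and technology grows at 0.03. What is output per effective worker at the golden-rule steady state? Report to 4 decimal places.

Capital per effective worker breaks even when investment replaces (n + g + δ)·k; here n + g + δ = 0.14.
Maximizing c = f(k) − (n+g+δ)·k gives f'(k) = n+g+δ, i.e. 0.34·k^(0.34−1) = 0.14, so k_gold = (0.34/0.14)^(1/0.66) ≈ 3.8359.
Output: y_gold = k_gold^0.34 = 3.8359^0.34 ≈ 1.5795.

y_gold ≈ 1.5795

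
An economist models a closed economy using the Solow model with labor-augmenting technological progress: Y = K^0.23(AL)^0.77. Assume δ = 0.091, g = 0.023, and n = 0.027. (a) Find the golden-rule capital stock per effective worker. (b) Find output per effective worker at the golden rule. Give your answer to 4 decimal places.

Capital per effective worker breaks even when investment replaces (n + g + δ)·k; here n + g + δ = 0.141.
At the golden rule the marginal product of capital equals n+g+δ: 0.23·k^(0.23−1) = 0.141. Solving, k_gold = (0.23/0.141)^(1/0.77) ≈ 1.8879.
y_gold = 1.8879^0.23 ≈ 1.1574.

(a) k_gold ≈ 1.8879; (b) y_gold ≈ 1.1574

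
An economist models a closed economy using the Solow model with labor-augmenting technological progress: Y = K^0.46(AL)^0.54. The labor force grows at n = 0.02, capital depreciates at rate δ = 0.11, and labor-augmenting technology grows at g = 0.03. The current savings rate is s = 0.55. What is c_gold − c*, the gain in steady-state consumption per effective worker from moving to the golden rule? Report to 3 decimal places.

Δc ≈ 0.039

The effective depreciation rate is n + g + δ = 0.02 + 0.03 + 0.11 = 0.16.
Current steady state (s = 0.55): k* = (0.55/0.16)^(1/0.54) ≈ 9.8411, y* = 9.8411^0.46 ≈ 2.8629, c* = (1−0.55)·2.8629 ≈ 1.2883.
At the golden rule the marginal product of capital equals n+g+δ: 0.46·k^(0.46−1) = 0.16. Solving, k_gold = (0.46/0.16)^(1/0.54) ≈ 7.0685.
y_gold = 7.0685^0.46 ≈ 2.4586, c_gold = y_gold − 0.16·k_gold ≈ 1.3277.
Gain: Δc = 1.3277 − 1.2883 ≈ 0.0394.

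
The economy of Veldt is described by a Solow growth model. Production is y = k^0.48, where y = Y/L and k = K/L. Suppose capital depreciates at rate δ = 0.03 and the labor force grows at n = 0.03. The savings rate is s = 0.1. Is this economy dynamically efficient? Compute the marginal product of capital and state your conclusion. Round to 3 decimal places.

dynamically efficient; MPK ≈ 0.288

n + δ = 0.03 + 0.03 = 0.06.
Steady-state k*: s·k^0.48 = 0.06·k gives k* = (0.1/0.06)^(1/0.52) ≈ 2.6707.
MPK = 0.48·2.6707^(-0.52) ≈ 0.2880.
MPK > n+δ = 0.06, so the economy is dynamically efficient (under-saving).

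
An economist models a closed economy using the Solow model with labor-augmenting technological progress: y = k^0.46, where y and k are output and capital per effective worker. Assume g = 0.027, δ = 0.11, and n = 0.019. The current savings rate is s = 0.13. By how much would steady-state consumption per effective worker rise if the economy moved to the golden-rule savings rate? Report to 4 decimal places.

Δc ≈ 0.6118

The effective depreciation rate is n + g + δ = 0.019 + 0.027 + 0.11 = 0.156.
Current steady state (s = 0.13): k* = (0.13/0.156)^(1/0.54) ≈ 0.7135, y* = 0.7135^0.46 ≈ 0.8561, c* = (1−0.13)·0.8561 ≈ 0.7448.
Setting f'(k) = n+g+δ gives 0.46·k^(0.46−1) = 0.156, hence k_gold = (0.46/0.156)^(1/0.54) ≈ 7.4078.
y_gold = 7.4078^0.46 ≈ 2.5122, c_gold = y_gold − 0.156·k_gold ≈ 1.3566.
Gain: Δc = 1.3566 − 0.7448 ≈ 0.6118.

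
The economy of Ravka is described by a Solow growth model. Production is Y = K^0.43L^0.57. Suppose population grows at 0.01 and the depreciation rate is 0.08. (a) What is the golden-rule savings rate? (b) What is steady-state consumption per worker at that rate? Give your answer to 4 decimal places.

Break-even investment rate: n + δ = 0.01 + 0.08 = 0.09.
For Cobb-Douglas, s_gold equals capital's share: s_gold = 0.43.
Golden rule sets MPK = n+δ: 0.43·k^(0.43−1) = 0.09, so k_gold = (0.43/0.09)^(1/0.57) ≈ 15.5462.
y_gold = 15.5462^0.43 ≈ 3.2539; c_gold = (1−0.43)·y_gold ≈ 1.8547.

(a) s_gold = 0.4300; (b) c_gold ≈ 1.8547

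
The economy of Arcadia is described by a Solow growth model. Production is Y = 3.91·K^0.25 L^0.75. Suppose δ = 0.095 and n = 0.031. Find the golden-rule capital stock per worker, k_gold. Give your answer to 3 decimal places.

The effective depreciation rate is n + δ = 0.031 + 0.095 = 0.126.
Maximizing c = f(k) − (n+δ)·k gives f'(k) = n+δ, i.e. 0.25·3.91·k^(0.25−1) = 0.126, so k_gold = (0.25·3.91/0.126)^(1/0.75) ≈ 15.3578.

k_gold ≈ 15.358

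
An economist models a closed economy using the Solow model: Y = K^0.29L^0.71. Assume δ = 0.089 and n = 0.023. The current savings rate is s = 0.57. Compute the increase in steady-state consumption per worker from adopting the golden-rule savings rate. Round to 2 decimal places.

Δc ≈ 0.21

Break-even investment rate: n + δ = 0.023 + 0.089 = 0.112.
Current steady state (s = 0.57): k* = (0.57/0.112)^(1/0.71) ≈ 9.8922, y* = 9.8922^0.29 ≈ 1.9437, c* = (1−0.57)·1.9437 ≈ 0.8358.
At the golden rule the marginal product of capital equals n+δ: 0.29·k^(0.29−1) = 0.112. Solving, k_gold = (0.29/0.112)^(1/0.71) ≈ 3.8189.
y_gold = 3.8189^0.29 ≈ 1.4749, c_gold = y_gold − 0.112·k_gold ≈ 1.0472.
Gain: Δc = 1.0472 − 0.8358 ≈ 0.2114.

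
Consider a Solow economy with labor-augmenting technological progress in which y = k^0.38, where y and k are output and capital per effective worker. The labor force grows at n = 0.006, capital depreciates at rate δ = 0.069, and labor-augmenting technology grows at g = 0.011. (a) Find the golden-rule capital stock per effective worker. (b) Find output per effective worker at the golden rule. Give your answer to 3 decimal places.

(a) k_gold ≈ 10.985; (b) y_gold ≈ 2.486

Capital per effective worker breaks even when investment replaces (n + g + δ)·k; here n + g + δ = 0.086.
At the golden rule the marginal product of capital equals n+g+δ: 0.38·k^(0.38−1) = 0.086. Solving, k_gold = (0.38/0.086)^(1/0.62) ≈ 10.9846.
y_gold = 10.9846^0.38 ≈ 2.4860.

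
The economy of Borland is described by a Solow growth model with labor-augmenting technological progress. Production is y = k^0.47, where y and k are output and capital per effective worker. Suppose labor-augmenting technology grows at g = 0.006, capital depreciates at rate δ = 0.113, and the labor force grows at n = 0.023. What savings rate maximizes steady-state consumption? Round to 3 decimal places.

s_gold = 0.470

Capital per effective worker breaks even when investment replaces (n + g + δ)·k; here n + g + δ = 0.142.
At the golden rule MPK = n+g+δ, and in any Cobb-Douglas steady state s = (n+g+δ)·k/y = MPK·k/y = capital's share 0.47.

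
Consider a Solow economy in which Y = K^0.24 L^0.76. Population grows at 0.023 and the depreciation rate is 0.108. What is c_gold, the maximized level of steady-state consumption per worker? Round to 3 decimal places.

The effective depreciation rate is n + δ = 0.023 + 0.108 = 0.131.
Golden rule sets MPK = n+δ: 0.24·k^(0.24−1) = 0.131, so k_gold = (0.24/0.131)^(1/0.76) ≈ 2.2181.
y_gold = 2.2181^0.24 ≈ 1.2107.
c_gold = y_gold − (n+δ)·k_gold = 1.2107 − 0.131·2.2181 ≈ 0.9201.

c_gold ≈ 0.920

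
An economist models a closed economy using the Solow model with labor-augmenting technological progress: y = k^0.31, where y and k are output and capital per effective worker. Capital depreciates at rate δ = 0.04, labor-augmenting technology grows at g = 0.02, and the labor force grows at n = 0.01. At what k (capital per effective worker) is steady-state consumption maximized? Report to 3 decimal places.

The effective depreciation rate is n + g + δ = 0.01 + 0.02 + 0.04 = 0.07.
Golden rule sets MPK = n+g+δ: 0.31·k^(0.31−1) = 0.07, so k_gold = (0.31/0.07)^(1/0.69) ≈ 8.6420.

k_gold ≈ 8.642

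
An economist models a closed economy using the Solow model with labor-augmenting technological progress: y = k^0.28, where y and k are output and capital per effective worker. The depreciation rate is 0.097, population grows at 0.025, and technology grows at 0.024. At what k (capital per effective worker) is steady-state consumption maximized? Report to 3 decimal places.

n + g + δ = 0.025 + 0.024 + 0.097 = 0.146.
Maximizing c = f(k) − (n+g+δ)·k gives f'(k) = n+g+δ, i.e. 0.28·k^(0.28−1) = 0.146, so k_gold = (0.28/0.146)^(1/0.72) ≈ 2.4705.

k_gold ≈ 2.471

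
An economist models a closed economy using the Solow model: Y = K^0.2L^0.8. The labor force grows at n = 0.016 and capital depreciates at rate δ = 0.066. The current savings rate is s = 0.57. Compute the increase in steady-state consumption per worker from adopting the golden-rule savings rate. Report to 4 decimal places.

Capital per worker breaks even when investment replaces (n + δ)·k; here n + δ = 0.082.
Current steady state (s = 0.57): k* = (0.57/0.082)^(1/0.8) ≈ 11.2869, y* = 11.2869^0.2 ≈ 1.6237, c* = (1−0.57)·1.6237 ≈ 0.6982.
Golden rule sets MPK = n+δ: 0.2·k^(0.2−1) = 0.082, so k_gold = (0.2/0.082)^(1/0.8) ≈ 3.0480.
y_gold = 3.0480^0.2 ≈ 1.2497, c_gold = y_gold − 0.082·k_gold ≈ 0.9998.
Gain: Δc = 0.9998 − 0.6982 ≈ 0.3015.

Δc ≈ 0.3015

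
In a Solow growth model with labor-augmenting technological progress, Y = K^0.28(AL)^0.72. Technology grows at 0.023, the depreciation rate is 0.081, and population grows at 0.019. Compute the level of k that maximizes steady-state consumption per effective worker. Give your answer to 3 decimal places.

Capital per effective worker breaks even when investment replaces (n + g + δ)·k; here n + g + δ = 0.123.
At the golden rule the marginal product of capital equals n+g+δ: 0.28·k^(0.28−1) = 0.123. Solving, k_gold = (0.28/0.123)^(1/0.72) ≈ 3.1346.

k_gold ≈ 3.135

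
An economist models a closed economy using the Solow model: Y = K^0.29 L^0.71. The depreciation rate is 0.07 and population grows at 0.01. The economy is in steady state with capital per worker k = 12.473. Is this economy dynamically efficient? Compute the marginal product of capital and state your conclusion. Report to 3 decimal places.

n + δ = 0.01 + 0.07 = 0.08.
MPK = 0.29·k^(0.29−1) = 0.29·12.473^(-0.71) ≈ 0.0483.
MPK < 0.08, so the economy is dynamically inefficient (over-saving).

dynamically inefficient; MPK ≈ 0.048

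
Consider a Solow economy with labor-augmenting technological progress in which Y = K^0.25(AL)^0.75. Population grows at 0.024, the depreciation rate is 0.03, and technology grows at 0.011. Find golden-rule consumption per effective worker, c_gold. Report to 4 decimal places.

Break-even investment rate: n + g + δ = 0.024 + 0.011 + 0.03 = 0.065.
Setting f'(k) = n+g+δ gives 0.25·k^(0.25−1) = 0.065, hence k_gold = (0.25/0.065)^(1/0.75) ≈ 6.0261.
y_gold = 6.0261^0.25 ≈ 1.5668.
c_gold = y_gold − (n+g+δ)·k_gold = 1.5668 − 0.065·6.0261 ≈ 1.1751.

c_gold ≈ 1.1751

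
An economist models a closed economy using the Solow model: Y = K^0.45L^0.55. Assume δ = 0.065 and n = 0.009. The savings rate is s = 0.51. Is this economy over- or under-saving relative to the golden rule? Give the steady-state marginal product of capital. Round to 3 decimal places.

over-saving; MPK ≈ 0.065

Break-even investment rate: n + δ = 0.009 + 0.065 = 0.074.
Steady-state k*: s·k^0.45 = 0.074·k gives k* = (0.51/0.074)^(1/0.55) ≈ 33.4389.
MPK = 0.45·33.4389^(-0.55) ≈ 0.0653.
MPK < n+δ = 0.074, so the economy is dynamically inefficient (over-saving).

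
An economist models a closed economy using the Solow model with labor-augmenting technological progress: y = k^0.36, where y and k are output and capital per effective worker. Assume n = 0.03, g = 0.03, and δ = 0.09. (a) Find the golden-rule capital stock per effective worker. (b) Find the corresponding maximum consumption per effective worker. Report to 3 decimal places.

The effective depreciation rate is n + g + δ = 0.03 + 0.03 + 0.09 = 0.15.
At the golden rule the marginal product of capital equals n+g+δ: 0.36·k^(0.36−1) = 0.15. Solving, k_gold = (0.36/0.15)^(1/0.64) ≈ 3.9272.
y_gold = 3.9272^0.36 ≈ 1.6363; c_gold = y_gold − 0.15·k_gold ≈ 1.0472.

(a) k_gold ≈ 3.927; (b) c_gold ≈ 1.047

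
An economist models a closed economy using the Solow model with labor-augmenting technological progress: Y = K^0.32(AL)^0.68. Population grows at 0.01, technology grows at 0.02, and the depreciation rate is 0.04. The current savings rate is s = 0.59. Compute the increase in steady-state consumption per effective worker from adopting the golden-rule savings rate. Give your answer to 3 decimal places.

Capital per effective worker breaks even when investment replaces (n + g + δ)·k; here n + g + δ = 0.07.
Current steady state (s = 0.59): k* = (0.59/0.07)^(1/0.68) ≈ 22.9828, y* = 22.9828^0.32 ≈ 2.7268, c* = (1−0.59)·2.7268 ≈ 1.1180.
At the golden rule the marginal product of capital equals n+g+δ: 0.32·k^(0.32−1) = 0.07. Solving, k_gold = (0.32/0.07)^(1/0.68) ≈ 9.3468.
y_gold = 9.3468^0.32 ≈ 2.0446, c_gold = y_gold − 0.07·k_gold ≈ 1.3903.
Gain: Δc = 1.3903 − 1.1180 ≈ 0.2724.

Δc ≈ 0.272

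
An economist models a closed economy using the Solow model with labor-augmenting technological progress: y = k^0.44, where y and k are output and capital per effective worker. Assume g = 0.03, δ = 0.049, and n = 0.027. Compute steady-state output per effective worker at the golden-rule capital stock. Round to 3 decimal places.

y_gold ≈ 3.060

n + g + δ = 0.027 + 0.03 + 0.049 = 0.106.
At the golden rule the marginal product of capital equals n+g+δ: 0.44·k^(0.44−1) = 0.106. Solving, k_gold = (0.44/0.106)^(1/0.56) ≈ 12.7009.
Output: y_gold = k_gold^0.44 = 12.7009^0.44 ≈ 3.0598.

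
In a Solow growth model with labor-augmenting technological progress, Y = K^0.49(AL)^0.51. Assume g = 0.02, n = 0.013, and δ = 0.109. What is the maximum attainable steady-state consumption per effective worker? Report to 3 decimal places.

The effective depreciation rate is n + g + δ = 0.013 + 0.02 + 0.109 = 0.142.
Golden rule sets MPK = n+g+δ: 0.49·k^(0.49−1) = 0.142, so k_gold = (0.49/0.142)^(1/0.51) ≈ 11.3428.
y_gold = 11.3428^0.49 ≈ 3.2871.
c_gold = y_gold − (n+g+δ)·k_gold = 3.2871 − 0.142·11.3428 ≈ 1.6764.

c_gold ≈ 1.676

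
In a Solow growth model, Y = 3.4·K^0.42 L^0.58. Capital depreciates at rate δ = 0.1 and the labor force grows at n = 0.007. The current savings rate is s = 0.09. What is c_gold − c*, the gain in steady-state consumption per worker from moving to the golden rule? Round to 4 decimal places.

Capital per worker breaks even when investment replaces (n + δ)·k; here n + δ = 0.107.
Current steady state (s = 0.09): k* = (0.09·3.4/0.107)^(1/0.58) ≈ 6.1205, y* = 3.4·6.1205^0.42 ≈ 7.2766, c* = (1−0.09)·7.2766 ≈ 6.6217.
Maximizing c = f(k) − (n+δ)·k gives f'(k) = n+δ, i.e. 0.42·3.4·k^(0.42−1) = 0.107, so k_gold = (0.42·3.4/0.107)^(1/0.58) ≈ 87.1463.
y_gold = 3.4·87.1463^0.42 ≈ 22.2016, c_gold = y_gold − 0.107·k_gold ≈ 12.8769.
Gain: Δc = 12.8769 − 6.6217 ≈ 6.2552.

Δc ≈ 6.2552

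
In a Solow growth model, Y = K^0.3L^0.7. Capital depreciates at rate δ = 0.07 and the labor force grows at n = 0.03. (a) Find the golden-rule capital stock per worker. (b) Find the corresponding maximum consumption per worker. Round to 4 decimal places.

Break-even investment rate: n + δ = 0.03 + 0.07 = 0.1.
Setting f'(k) = n+δ gives 0.3·k^(0.3−1) = 0.1, hence k_gold = (0.3/0.1)^(1/0.7) ≈ 4.8040.
y_gold = 4.8040^0.3 ≈ 1.6013; c_gold = y_gold − 0.1·k_gold ≈ 1.1209.

(a) k_gold ≈ 4.8040; (b) c_gold ≈ 1.1209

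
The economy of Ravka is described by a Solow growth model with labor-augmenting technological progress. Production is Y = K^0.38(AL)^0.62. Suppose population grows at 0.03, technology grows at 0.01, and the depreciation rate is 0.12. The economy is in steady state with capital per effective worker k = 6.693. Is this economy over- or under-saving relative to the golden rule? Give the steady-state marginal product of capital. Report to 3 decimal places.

over-saving; MPK ≈ 0.117

The effective depreciation rate is n + g + δ = 0.03 + 0.01 + 0.12 = 0.16.
MPK = 0.38·k^(0.38−1) = 0.38·6.693^(-0.62) ≈ 0.1169.
MPK < 0.16, so the economy is dynamically inefficient (over-saving).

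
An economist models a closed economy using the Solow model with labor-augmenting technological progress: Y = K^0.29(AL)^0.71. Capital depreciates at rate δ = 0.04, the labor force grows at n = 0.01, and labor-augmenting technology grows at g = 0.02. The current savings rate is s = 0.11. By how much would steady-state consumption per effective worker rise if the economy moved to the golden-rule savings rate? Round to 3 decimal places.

Break-even investment rate: n + g + δ = 0.01 + 0.02 + 0.04 = 0.07.
Current steady state (s = 0.11): k* = (0.11/0.07)^(1/0.71) ≈ 1.8900, y* = 1.8900^0.29 ≈ 1.2028, c* = (1−0.11)·1.2028 ≈ 1.0705.
Maximizing c = f(k) − (n+g+δ)·k gives f'(k) = n+g+δ, i.e. 0.29·k^(0.29−1) = 0.07, so k_gold = (0.29/0.07)^(1/0.71) ≈ 7.4035.
y_gold = 7.4035^0.29 ≈ 1.7870, c_gold = y_gold − 0.07·k_gold ≈ 1.2688.
Gain: Δc = 1.2688 − 1.0705 ≈ 0.1984.

Δc ≈ 0.198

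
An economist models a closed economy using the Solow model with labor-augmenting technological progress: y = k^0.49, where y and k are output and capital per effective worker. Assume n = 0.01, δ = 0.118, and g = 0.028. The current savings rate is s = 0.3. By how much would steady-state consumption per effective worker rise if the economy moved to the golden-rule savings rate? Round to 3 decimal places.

Capital per effective worker breaks even when investment replaces (n + g + δ)·k; here n + g + δ = 0.156.
Current steady state (s = 0.3): k* = (0.3/0.156)^(1/0.51) ≈ 3.6046, y* = 3.6046^0.49 ≈ 1.8744, c* = (1−0.3)·1.8744 ≈ 1.3121.
Maximizing c = f(k) − (n+g+δ)·k gives f'(k) = n+g+δ, i.e. 0.49·k^(0.49−1) = 0.156, so k_gold = (0.49/0.156)^(1/0.51) ≈ 9.4330.
y_gold = 9.4330^0.49 ≈ 3.0032, c_gold = y_gold − 0.156·k_gold ≈ 1.5316.
Gain: Δc = 1.5316 − 1.3121 ≈ 0.2195.

Δc ≈ 0.220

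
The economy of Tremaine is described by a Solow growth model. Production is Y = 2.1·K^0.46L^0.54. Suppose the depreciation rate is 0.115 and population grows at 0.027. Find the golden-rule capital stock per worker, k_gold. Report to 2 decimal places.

Capital per worker breaks even when investment replaces (n + δ)·k; here n + δ = 0.142.
At the golden rule the marginal product of capital equals n+δ: 0.46·2.1·k^(0.46−1) = 0.142. Solving, k_gold = (0.46·2.1/0.142)^(1/0.54) ≈ 34.8350.

k_gold ≈ 34.84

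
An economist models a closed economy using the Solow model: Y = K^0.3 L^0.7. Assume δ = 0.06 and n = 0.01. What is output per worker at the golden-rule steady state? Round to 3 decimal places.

y_gold ≈ 1.866

n + δ = 0.01 + 0.06 = 0.07.
At the golden rule the marginal product of capital equals n+δ: 0.3·k^(0.3−1) = 0.07. Solving, k_gold = (0.3/0.07)^(1/0.7) ≈ 7.9963.
Output: y_gold = k_gold^0.3 = 7.9963^0.3 ≈ 1.8658.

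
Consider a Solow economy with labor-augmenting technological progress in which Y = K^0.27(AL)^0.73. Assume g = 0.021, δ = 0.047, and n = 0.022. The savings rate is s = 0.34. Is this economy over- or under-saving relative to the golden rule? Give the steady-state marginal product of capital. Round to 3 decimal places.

over-saving; MPK ≈ 0.071

n + g + δ = 0.022 + 0.021 + 0.047 = 0.09.
Steady-state k*: s·k^0.27 = 0.09·k gives k* = (0.34/0.09)^(1/0.73) ≈ 6.1764.
MPK = 0.27·6.1764^(-0.73) ≈ 0.0715.
MPK < n+g+δ = 0.09, so the economy is dynamically inefficient (over-saving).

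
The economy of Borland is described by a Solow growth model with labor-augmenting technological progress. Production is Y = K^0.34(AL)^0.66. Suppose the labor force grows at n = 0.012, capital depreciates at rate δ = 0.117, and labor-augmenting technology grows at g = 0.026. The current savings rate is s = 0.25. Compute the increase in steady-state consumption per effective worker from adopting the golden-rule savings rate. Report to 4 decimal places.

The effective depreciation rate is n + g + δ = 0.012 + 0.026 + 0.117 = 0.155.
Current steady state (s = 0.25): k* = (0.25/0.155)^(1/0.66) ≈ 2.0633, y* = 2.0633^0.34 ≈ 1.2792, c* = (1−0.25)·1.2792 ≈ 0.9594.
At the golden rule the marginal product of capital equals n+g+δ: 0.34·k^(0.34−1) = 0.155. Solving, k_gold = (0.34/0.155)^(1/0.66) ≈ 3.2877.
y_gold = 3.2877^0.34 ≈ 1.4988, c_gold = y_gold − 0.155·k_gold ≈ 0.9892.
Gain: Δc = 0.9892 − 0.9594 ≈ 0.0298.

Δc ≈ 0.0298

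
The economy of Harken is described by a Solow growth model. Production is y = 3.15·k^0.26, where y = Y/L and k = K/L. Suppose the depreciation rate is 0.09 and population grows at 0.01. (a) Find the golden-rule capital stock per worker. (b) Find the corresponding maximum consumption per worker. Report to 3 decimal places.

(a) k_gold ≈ 17.146; (b) c_gold ≈ 4.880

n + δ = 0.01 + 0.09 = 0.1.
At the golden rule the marginal product of capital equals n+δ: 0.26·3.15·k^(0.26−1) = 0.1. Solving, k_gold = (0.26·3.15/0.1)^(1/0.74) ≈ 17.1462.
y_gold = 3.15·17.1462^0.26 ≈ 6.5947; c_gold = y_gold − 0.1·k_gold ≈ 4.8801.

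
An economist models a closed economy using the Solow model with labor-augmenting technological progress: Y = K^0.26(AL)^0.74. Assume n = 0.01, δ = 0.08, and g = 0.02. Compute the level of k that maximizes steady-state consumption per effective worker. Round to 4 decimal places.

k_gold ≈ 3.1977

n + g + δ = 0.01 + 0.02 + 0.08 = 0.11.
Golden rule sets MPK = n+g+δ: 0.26·k^(0.26−1) = 0.11, so k_gold = (0.26/0.11)^(1/0.74) ≈ 3.1977.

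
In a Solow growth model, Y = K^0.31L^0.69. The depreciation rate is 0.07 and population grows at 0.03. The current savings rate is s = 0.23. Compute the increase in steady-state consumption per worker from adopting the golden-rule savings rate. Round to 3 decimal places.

Δc ≈ 0.028

Break-even investment rate: n + δ = 0.03 + 0.07 = 0.1.
Current steady state (s = 0.23): k* = (0.23/0.1)^(1/0.69) ≈ 3.3438, y* = 3.3438^0.31 ≈ 1.4538, c* = (1−0.23)·1.4538 ≈ 1.1195.
Maximizing c = f(k) − (n+δ)·k gives f'(k) = n+δ, i.e. 0.31·k^(0.31−1) = 0.1, so k_gold = (0.31/0.1)^(1/0.69) ≈ 5.1537.
y_gold = 5.1537^0.31 ≈ 1.6625, c_gold = y_gold − 0.1·k_gold ≈ 1.1471.
Gain: Δc = 1.1471 − 1.1195 ≈ 0.0277.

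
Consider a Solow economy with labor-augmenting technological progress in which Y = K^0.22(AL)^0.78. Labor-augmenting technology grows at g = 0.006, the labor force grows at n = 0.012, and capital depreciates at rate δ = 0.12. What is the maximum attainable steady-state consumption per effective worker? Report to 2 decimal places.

n + g + δ = 0.012 + 0.006 + 0.12 = 0.138.
Setting f'(k) = n+g+δ gives 0.22·k^(0.22−1) = 0.138, hence k_gold = (0.22/0.138)^(1/0.78) ≈ 1.8183.
y_gold = 1.8183^0.22 ≈ 1.1406.
c_gold = y_gold − (n+g+δ)·k_gold = 1.1406 − 0.138·1.8183 ≈ 0.8897.

c_gold ≈ 0.89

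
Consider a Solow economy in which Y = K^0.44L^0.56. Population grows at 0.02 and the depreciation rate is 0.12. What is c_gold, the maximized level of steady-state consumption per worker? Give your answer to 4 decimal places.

c_gold ≈ 1.3770

The effective depreciation rate is n + δ = 0.02 + 0.12 = 0.14.
At the golden rule the marginal product of capital equals n+δ: 0.44·k^(0.44−1) = 0.14. Solving, k_gold = (0.44/0.14)^(1/0.56) ≈ 7.7282.
y_gold = 7.7282^0.44 ≈ 2.4590.
c_gold = y_gold − (n+δ)·k_gold = 2.4590 − 0.14·7.7282 ≈ 1.3770.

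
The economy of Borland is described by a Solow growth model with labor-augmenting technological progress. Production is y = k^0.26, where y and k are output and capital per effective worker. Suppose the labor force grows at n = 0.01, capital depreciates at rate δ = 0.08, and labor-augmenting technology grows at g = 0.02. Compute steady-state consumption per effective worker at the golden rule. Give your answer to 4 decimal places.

Break-even investment rate: n + g + δ = 0.01 + 0.02 + 0.08 = 0.11.
Setting f'(k) = n+g+δ gives 0.26·k^(0.26−1) = 0.11, hence k_gold = (0.26/0.11)^(1/0.74) ≈ 3.1977.
y_gold = 3.1977^0.26 ≈ 1.3529.
c_gold = y_gold − (n+g+δ)·k_gold = 1.3529 − 0.11·3.1977 ≈ 1.0011.

c_gold ≈ 1.0011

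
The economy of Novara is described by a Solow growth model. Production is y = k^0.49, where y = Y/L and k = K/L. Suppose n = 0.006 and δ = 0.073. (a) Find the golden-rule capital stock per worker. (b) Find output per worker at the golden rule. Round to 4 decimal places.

(a) k_gold ≈ 35.8143; (b) y_gold ≈ 5.7741

Break-even investment rate: n + δ = 0.006 + 0.073 = 0.079.
Golden rule sets MPK = n+δ: 0.49·k^(0.49−1) = 0.079, so k_gold = (0.49/0.079)^(1/0.51) ≈ 35.8143.
y_gold = 35.8143^0.49 ≈ 5.7741.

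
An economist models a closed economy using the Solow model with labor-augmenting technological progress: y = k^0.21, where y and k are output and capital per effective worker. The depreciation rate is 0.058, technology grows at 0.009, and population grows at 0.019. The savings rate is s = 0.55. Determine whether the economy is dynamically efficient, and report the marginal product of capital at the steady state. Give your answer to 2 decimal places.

dynamically inefficient; MPK ≈ 0.03

Capital per effective worker breaks even when investment replaces (n + g + δ)·k; here n + g + δ = 0.086.
Steady-state k*: s·k^0.21 = 0.086·k gives k* = (0.55/0.086)^(1/0.79) ≈ 10.4732.
MPK = 0.21·10.4732^(-0.79) ≈ 0.0328.
MPK < n+g+δ = 0.086, so the economy is dynamically inefficient (over-saving).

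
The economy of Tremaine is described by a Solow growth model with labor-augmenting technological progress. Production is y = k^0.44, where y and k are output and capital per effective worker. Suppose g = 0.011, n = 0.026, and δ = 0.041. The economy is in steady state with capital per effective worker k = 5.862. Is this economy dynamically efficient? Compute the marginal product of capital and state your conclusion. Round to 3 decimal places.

The effective depreciation rate is n + g + δ = 0.026 + 0.011 + 0.041 = 0.078.
MPK = 0.44·k^(0.44−1) = 0.44·5.862^(-0.56) ≈ 0.1634.
MPK > 0.078, so the economy is dynamically efficient (under-saving).

dynamically efficient; MPK ≈ 0.163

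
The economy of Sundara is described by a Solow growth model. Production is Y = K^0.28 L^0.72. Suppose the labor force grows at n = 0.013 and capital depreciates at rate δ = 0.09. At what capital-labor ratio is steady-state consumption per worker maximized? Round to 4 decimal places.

Break-even investment rate: n + δ = 0.013 + 0.09 = 0.103.
At the golden rule the marginal product of capital equals n+δ: 0.28·k^(0.28−1) = 0.103. Solving, k_gold = (0.28/0.103)^(1/0.72) ≈ 4.0107.

k_gold ≈ 4.0107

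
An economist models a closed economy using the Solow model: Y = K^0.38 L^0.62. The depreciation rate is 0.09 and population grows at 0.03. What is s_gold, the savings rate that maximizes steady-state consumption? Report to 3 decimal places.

n + δ = 0.03 + 0.09 = 0.12.
At the golden rule MPK = n+δ, and in any Cobb-Douglas steady state s = (n+δ)·k/y = MPK·k/y = capital's share 0.38.

s_gold = 0.380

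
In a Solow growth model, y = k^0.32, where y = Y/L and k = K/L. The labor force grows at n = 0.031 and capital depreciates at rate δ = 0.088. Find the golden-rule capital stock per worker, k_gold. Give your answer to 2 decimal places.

k_gold ≈ 4.28

Break-even investment rate: n + δ = 0.031 + 0.088 = 0.119.
Maximizing c = f(k) − (n+δ)·k gives f'(k) = n+δ, i.e. 0.32·k^(0.32−1) = 0.119, so k_gold = (0.32/0.119)^(1/0.68) ≈ 4.2832.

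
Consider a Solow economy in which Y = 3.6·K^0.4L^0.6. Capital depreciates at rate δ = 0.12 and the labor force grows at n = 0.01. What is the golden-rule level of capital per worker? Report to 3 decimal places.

k_gold ≈ 55.043

Capital per worker breaks even when investment replaces (n + δ)·k; here n + δ = 0.13.
At the golden rule the marginal product of capital equals n+δ: 0.4·3.6·k^(0.4−1) = 0.13. Solving, k_gold = (0.4·3.6/0.13)^(1/0.6) ≈ 55.0426.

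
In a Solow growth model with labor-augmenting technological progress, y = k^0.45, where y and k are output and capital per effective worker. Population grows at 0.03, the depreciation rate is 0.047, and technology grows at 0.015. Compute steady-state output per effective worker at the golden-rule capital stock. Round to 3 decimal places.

n + g + δ = 0.03 + 0.015 + 0.047 = 0.092.
Maximizing c = f(k) − (n+g+δ)·k gives f'(k) = n+g+δ, i.e. 0.45·k^(0.45−1) = 0.092, so k_gold = (0.45/0.092)^(1/0.55) ≈ 17.9267.
Output: y_gold = k_gold^0.45 = 17.9267^0.45 ≈ 3.6650.

y_gold ≈ 3.665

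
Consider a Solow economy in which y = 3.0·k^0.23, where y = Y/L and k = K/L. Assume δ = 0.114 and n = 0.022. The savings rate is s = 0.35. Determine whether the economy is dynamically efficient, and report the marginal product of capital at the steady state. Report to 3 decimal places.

Break-even investment rate: n + δ = 0.022 + 0.114 = 0.136.
Steady-state k*: s·A·k^0.23 = 0.136·k gives k* = (0.35·3.0/0.136)^(1/0.77) ≈ 14.2165.
MPK = 0.23·3.0·14.2165^(-0.77) ≈ 0.0894.
MPK < n+δ = 0.136, so the economy is dynamically inefficient (over-saving).

dynamically inefficient; MPK ≈ 0.089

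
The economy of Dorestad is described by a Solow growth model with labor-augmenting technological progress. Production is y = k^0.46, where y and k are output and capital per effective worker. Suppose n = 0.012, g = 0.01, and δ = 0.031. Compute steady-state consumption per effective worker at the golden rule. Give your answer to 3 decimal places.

Break-even investment rate: n + g + δ = 0.012 + 0.01 + 0.031 = 0.053.
Setting f'(k) = n+g+δ gives 0.46·k^(0.46−1) = 0.053, hence k_gold = (0.46/0.053)^(1/0.54) ≈ 54.6927.
y_gold = 54.6927^0.46 ≈ 6.3016.
c_gold = y_gold − (n+g+δ)·k_gold = 6.3016 − 0.053·54.6927 ≈ 3.4028.

c_gold ≈ 3.403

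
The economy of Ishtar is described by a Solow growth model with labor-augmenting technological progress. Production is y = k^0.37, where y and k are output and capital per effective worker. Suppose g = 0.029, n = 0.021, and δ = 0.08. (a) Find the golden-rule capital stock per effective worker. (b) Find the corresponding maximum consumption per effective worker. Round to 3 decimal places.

n + g + δ = 0.021 + 0.029 + 0.08 = 0.13.
At the golden rule the marginal product of capital equals n+g+δ: 0.37·k^(0.37−1) = 0.13. Solving, k_gold = (0.37/0.13)^(1/0.63) ≈ 5.2607.
y_gold = 5.2607^0.37 ≈ 1.8484; c_gold = y_gold − 0.13·k_gold ≈ 1.1645.

(a) k_gold ≈ 5.261; (b) c_gold ≈ 1.164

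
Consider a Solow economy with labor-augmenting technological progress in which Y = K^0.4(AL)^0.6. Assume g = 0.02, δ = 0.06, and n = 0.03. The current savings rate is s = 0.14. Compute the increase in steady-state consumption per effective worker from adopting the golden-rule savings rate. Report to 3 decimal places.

The effective depreciation rate is n + g + δ = 0.03 + 0.02 + 0.06 = 0.11.
Current steady state (s = 0.14): k* = (0.14/0.11)^(1/0.6) ≈ 1.4947, y* = 1.4947^0.4 ≈ 1.1744, c* = (1−0.14)·1.1744 ≈ 1.0100.
Golden rule sets MPK = n+g+δ: 0.4·k^(0.4−1) = 0.11, so k_gold = (0.4/0.11)^(1/0.6) ≈ 8.5990.
y_gold = 8.5990^0.4 ≈ 2.3647, c_gold = y_gold − 0.11·k_gold ≈ 1.4188.
Gain: Δc = 1.4188 − 1.0100 ≈ 0.4088.

Δc ≈ 0.409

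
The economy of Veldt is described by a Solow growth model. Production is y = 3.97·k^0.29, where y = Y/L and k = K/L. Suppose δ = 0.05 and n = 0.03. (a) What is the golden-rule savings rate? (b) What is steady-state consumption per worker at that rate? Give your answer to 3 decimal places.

(a) s_gold = 0.290; (b) c_gold ≈ 8.377

The effective depreciation rate is n + δ = 0.03 + 0.05 = 0.08.
For Cobb-Douglas, s_gold equals capital's share: s_gold = 0.29.
Setting f'(k) = n+δ gives 0.29·3.97·k^(0.29−1) = 0.08, hence k_gold = (0.29·3.97/0.08)^(1/0.71) ≈ 42.7686.
y_gold = 3.97·42.7686^0.29 ≈ 11.7982; c_gold = (1−0.29)·y_gold ≈ 8.3767.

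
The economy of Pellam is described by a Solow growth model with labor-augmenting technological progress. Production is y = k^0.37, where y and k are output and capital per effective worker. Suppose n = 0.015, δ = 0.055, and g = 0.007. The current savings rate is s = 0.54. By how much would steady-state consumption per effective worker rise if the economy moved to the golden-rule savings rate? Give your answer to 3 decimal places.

Δc ≈ 0.140

The effective depreciation rate is n + g + δ = 0.015 + 0.007 + 0.055 = 0.077.
Current steady state (s = 0.54): k* = (0.54/0.077)^(1/0.63) ≈ 22.0142, y* = 22.0142^0.37 ≈ 3.1391, c* = (1−0.54)·3.1391 ≈ 1.4440.
Golden rule sets MPK = n+g+δ: 0.37·k^(0.37−1) = 0.077, so k_gold = (0.37/0.077)^(1/0.63) ≈ 12.0804.
y_gold = 12.0804^0.37 ≈ 2.5140, c_gold = y_gold − 0.077·k_gold ≈ 1.5838.
Gain: Δc = 1.5838 − 1.4440 ≈ 0.1399.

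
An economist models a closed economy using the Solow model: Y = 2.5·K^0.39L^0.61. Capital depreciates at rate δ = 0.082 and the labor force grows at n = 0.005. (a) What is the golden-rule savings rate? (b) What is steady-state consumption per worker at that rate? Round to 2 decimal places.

Break-even investment rate: n + δ = 0.005 + 0.082 = 0.087.
For Cobb-Douglas, s_gold equals capital's share: s_gold = 0.39.
Maximizing c = f(k) − (n+δ)·k gives f'(k) = n+δ, i.e. 0.39·2.5·k^(0.39−1) = 0.087, so k_gold = (0.39·2.5/0.087)^(1/0.61) ≈ 52.5373.
y_gold = 2.5·52.5373^0.39 ≈ 11.7199; c_gold = (1−0.39)·y_gold ≈ 7.1491.

(a) s_gold = 0.39; (b) c_gold ≈ 7.15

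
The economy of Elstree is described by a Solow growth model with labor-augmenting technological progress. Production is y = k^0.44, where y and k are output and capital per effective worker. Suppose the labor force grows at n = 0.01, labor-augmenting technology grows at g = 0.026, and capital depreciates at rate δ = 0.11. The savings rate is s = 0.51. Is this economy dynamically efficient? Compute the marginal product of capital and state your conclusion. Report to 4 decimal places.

Break-even investment rate: n + g + δ = 0.01 + 0.026 + 0.11 = 0.146.
Steady-state k*: s·k^0.44 = 0.146·k gives k* = (0.51/0.146)^(1/0.56) ≈ 9.3332.
MPK = 0.44·9.3332^(-0.56) ≈ 0.1260.
MPK < n+g+δ = 0.146, so the economy is dynamically inefficient (over-saving).

dynamically inefficient; MPK ≈ 0.1260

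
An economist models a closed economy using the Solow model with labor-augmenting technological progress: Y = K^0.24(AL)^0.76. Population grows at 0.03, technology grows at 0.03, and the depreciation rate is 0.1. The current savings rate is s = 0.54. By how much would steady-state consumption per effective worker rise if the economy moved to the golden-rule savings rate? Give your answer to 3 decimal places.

Capital per effective worker breaks even when investment replaces (n + g + δ)·k; here n + g + δ = 0.16.
Current steady state (s = 0.54): k* = (0.54/0.16)^(1/0.76) ≈ 4.9556, y* = 4.9556^0.24 ≈ 1.4683, c* = (1−0.54)·1.4683 ≈ 0.6754.
At the golden rule the marginal product of capital equals n+g+δ: 0.24·k^(0.24−1) = 0.16. Solving, k_gold = (0.24/0.16)^(1/0.76) ≈ 1.7049.
y_gold = 1.7049^0.24 ≈ 1.1366, c_gold = y_gold − 0.16·k_gold ≈ 0.8638.
Gain: Δc = 0.8638 − 0.6754 ≈ 0.1884.

Δc ≈ 0.188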